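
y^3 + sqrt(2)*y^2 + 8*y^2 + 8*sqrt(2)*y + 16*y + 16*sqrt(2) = (y + 4)^2*(y + sqrt(2))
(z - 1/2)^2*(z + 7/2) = z^3 + 5*z^2/2 - 13*z/4 + 7/8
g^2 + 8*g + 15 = (g + 3)*(g + 5)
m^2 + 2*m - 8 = (m - 2)*(m + 4)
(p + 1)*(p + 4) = p^2 + 5*p + 4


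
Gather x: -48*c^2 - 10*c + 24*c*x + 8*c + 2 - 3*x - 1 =-48*c^2 - 2*c + x*(24*c - 3) + 1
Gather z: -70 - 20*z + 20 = -20*z - 50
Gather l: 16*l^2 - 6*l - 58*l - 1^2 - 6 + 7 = 16*l^2 - 64*l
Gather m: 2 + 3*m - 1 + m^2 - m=m^2 + 2*m + 1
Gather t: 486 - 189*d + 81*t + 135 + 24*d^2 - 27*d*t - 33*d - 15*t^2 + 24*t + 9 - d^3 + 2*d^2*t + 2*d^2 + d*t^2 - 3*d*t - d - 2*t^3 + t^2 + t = -d^3 + 26*d^2 - 223*d - 2*t^3 + t^2*(d - 14) + t*(2*d^2 - 30*d + 106) + 630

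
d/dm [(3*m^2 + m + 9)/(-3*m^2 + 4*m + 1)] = 5*(3*m^2 + 12*m - 7)/(9*m^4 - 24*m^3 + 10*m^2 + 8*m + 1)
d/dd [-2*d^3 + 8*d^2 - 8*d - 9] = -6*d^2 + 16*d - 8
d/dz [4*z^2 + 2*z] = 8*z + 2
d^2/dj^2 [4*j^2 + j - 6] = 8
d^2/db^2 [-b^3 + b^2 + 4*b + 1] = 2 - 6*b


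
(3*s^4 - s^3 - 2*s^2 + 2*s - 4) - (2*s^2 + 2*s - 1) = 3*s^4 - s^3 - 4*s^2 - 3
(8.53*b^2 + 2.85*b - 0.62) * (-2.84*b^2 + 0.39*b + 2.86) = -24.2252*b^4 - 4.7673*b^3 + 27.2681*b^2 + 7.9092*b - 1.7732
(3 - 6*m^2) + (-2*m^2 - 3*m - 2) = -8*m^2 - 3*m + 1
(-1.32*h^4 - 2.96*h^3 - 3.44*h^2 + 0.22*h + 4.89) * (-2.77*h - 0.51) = 3.6564*h^5 + 8.8724*h^4 + 11.0384*h^3 + 1.145*h^2 - 13.6575*h - 2.4939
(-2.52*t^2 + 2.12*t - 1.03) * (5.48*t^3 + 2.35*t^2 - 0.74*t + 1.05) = -13.8096*t^5 + 5.6956*t^4 + 1.2024*t^3 - 6.6353*t^2 + 2.9882*t - 1.0815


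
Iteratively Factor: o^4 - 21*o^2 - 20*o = (o + 4)*(o^3 - 4*o^2 - 5*o) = o*(o + 4)*(o^2 - 4*o - 5) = o*(o - 5)*(o + 4)*(o + 1)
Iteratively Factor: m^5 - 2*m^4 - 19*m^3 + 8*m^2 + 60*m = (m + 2)*(m^4 - 4*m^3 - 11*m^2 + 30*m) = (m - 5)*(m + 2)*(m^3 + m^2 - 6*m) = (m - 5)*(m + 2)*(m + 3)*(m^2 - 2*m) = m*(m - 5)*(m + 2)*(m + 3)*(m - 2)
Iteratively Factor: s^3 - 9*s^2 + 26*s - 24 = (s - 3)*(s^2 - 6*s + 8) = (s - 3)*(s - 2)*(s - 4)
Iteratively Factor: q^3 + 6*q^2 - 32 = (q + 4)*(q^2 + 2*q - 8) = (q - 2)*(q + 4)*(q + 4)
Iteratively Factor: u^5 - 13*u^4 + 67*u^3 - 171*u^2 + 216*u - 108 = (u - 3)*(u^4 - 10*u^3 + 37*u^2 - 60*u + 36) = (u - 3)*(u - 2)*(u^3 - 8*u^2 + 21*u - 18) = (u - 3)^2*(u - 2)*(u^2 - 5*u + 6) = (u - 3)^3*(u - 2)*(u - 2)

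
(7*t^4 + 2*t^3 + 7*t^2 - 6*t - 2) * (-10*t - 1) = -70*t^5 - 27*t^4 - 72*t^3 + 53*t^2 + 26*t + 2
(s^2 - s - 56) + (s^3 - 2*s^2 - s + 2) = s^3 - s^2 - 2*s - 54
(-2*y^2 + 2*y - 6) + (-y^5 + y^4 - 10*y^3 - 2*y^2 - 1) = -y^5 + y^4 - 10*y^3 - 4*y^2 + 2*y - 7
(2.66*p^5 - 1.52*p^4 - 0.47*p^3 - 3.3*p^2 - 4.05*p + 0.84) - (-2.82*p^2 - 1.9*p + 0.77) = 2.66*p^5 - 1.52*p^4 - 0.47*p^3 - 0.48*p^2 - 2.15*p + 0.07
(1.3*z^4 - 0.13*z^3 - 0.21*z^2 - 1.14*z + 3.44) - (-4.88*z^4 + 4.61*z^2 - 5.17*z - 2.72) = 6.18*z^4 - 0.13*z^3 - 4.82*z^2 + 4.03*z + 6.16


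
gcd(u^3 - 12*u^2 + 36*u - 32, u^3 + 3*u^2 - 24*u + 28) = u^2 - 4*u + 4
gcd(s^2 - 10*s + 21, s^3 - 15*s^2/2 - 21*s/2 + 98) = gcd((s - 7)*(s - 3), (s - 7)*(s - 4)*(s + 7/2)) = s - 7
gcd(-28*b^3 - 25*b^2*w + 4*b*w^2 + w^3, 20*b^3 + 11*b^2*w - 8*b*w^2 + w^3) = -4*b^2 - 3*b*w + w^2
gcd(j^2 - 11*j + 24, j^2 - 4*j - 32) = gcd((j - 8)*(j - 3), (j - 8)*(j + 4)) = j - 8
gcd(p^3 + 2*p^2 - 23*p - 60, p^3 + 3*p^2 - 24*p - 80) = p^2 - p - 20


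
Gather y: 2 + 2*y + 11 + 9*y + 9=11*y + 22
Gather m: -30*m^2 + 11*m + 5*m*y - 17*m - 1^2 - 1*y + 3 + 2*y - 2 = -30*m^2 + m*(5*y - 6) + y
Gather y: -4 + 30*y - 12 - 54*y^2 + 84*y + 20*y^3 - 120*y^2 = 20*y^3 - 174*y^2 + 114*y - 16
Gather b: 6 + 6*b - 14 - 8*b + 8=-2*b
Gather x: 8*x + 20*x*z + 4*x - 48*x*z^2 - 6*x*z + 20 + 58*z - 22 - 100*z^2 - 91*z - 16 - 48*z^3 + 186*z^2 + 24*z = x*(-48*z^2 + 14*z + 12) - 48*z^3 + 86*z^2 - 9*z - 18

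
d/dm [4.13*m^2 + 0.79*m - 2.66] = 8.26*m + 0.79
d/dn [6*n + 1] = 6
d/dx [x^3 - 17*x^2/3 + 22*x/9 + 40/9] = 3*x^2 - 34*x/3 + 22/9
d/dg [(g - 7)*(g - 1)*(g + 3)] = 3*g^2 - 10*g - 17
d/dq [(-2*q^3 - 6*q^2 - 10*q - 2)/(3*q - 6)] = 2*(-2*q^3 + 3*q^2 + 12*q + 11)/(3*(q^2 - 4*q + 4))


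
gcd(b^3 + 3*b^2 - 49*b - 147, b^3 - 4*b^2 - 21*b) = b^2 - 4*b - 21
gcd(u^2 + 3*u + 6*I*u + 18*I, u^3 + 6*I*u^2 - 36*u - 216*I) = u + 6*I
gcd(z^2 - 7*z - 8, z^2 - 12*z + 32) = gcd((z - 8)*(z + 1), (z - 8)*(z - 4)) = z - 8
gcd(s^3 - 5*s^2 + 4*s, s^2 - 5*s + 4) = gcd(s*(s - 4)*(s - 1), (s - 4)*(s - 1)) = s^2 - 5*s + 4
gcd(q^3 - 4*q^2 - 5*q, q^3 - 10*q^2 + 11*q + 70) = q - 5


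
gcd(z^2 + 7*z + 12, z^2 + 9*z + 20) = z + 4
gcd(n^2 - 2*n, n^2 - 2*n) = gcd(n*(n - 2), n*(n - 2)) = n^2 - 2*n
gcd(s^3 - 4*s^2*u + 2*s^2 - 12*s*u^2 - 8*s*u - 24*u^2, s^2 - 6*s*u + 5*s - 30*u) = s - 6*u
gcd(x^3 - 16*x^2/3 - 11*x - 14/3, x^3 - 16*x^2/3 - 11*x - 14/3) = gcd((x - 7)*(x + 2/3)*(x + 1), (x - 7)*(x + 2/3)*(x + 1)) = x^3 - 16*x^2/3 - 11*x - 14/3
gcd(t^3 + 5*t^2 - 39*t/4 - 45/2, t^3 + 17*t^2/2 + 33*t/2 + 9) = t^2 + 15*t/2 + 9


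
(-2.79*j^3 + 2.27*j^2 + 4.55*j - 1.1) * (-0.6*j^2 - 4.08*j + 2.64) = 1.674*j^5 + 10.0212*j^4 - 19.3572*j^3 - 11.9112*j^2 + 16.5*j - 2.904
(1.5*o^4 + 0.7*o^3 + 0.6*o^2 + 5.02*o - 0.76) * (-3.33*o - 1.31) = -4.995*o^5 - 4.296*o^4 - 2.915*o^3 - 17.5026*o^2 - 4.0454*o + 0.9956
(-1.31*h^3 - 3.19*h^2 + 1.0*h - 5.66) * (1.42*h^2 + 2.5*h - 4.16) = -1.8602*h^5 - 7.8048*h^4 - 1.1054*h^3 + 7.7332*h^2 - 18.31*h + 23.5456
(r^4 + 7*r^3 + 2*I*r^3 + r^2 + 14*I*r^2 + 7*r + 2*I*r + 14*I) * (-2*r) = -2*r^5 - 14*r^4 - 4*I*r^4 - 2*r^3 - 28*I*r^3 - 14*r^2 - 4*I*r^2 - 28*I*r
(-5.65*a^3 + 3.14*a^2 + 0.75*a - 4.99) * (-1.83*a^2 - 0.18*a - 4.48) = 10.3395*a^5 - 4.7292*a^4 + 23.3743*a^3 - 5.0705*a^2 - 2.4618*a + 22.3552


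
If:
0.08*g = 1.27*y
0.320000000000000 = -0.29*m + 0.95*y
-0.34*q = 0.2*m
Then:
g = 15.875*y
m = 3.27586206896552*y - 1.10344827586207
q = 0.649087221095335 - 1.92697768762677*y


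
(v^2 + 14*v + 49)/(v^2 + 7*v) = (v + 7)/v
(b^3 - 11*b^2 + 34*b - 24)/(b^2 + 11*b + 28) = (b^3 - 11*b^2 + 34*b - 24)/(b^2 + 11*b + 28)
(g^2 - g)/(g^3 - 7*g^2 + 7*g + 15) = g*(g - 1)/(g^3 - 7*g^2 + 7*g + 15)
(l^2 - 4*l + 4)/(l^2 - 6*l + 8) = (l - 2)/(l - 4)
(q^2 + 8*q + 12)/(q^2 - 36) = (q + 2)/(q - 6)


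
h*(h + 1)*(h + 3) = h^3 + 4*h^2 + 3*h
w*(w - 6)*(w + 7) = w^3 + w^2 - 42*w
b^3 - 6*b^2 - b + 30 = (b - 5)*(b - 3)*(b + 2)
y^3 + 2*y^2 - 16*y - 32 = (y - 4)*(y + 2)*(y + 4)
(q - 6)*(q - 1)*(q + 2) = q^3 - 5*q^2 - 8*q + 12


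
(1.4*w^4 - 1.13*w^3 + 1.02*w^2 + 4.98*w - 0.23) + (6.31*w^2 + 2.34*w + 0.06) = 1.4*w^4 - 1.13*w^3 + 7.33*w^2 + 7.32*w - 0.17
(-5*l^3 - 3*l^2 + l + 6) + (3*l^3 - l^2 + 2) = -2*l^3 - 4*l^2 + l + 8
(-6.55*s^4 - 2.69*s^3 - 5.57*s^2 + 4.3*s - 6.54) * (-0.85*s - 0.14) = 5.5675*s^5 + 3.2035*s^4 + 5.1111*s^3 - 2.8752*s^2 + 4.957*s + 0.9156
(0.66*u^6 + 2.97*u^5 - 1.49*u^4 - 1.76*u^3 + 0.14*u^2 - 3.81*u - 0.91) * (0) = 0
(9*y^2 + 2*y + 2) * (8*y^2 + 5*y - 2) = 72*y^4 + 61*y^3 + 8*y^2 + 6*y - 4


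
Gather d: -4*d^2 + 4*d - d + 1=-4*d^2 + 3*d + 1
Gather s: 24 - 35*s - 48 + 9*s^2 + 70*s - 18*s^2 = -9*s^2 + 35*s - 24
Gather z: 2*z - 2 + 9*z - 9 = 11*z - 11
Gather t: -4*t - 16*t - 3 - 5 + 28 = 20 - 20*t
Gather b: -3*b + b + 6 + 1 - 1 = 6 - 2*b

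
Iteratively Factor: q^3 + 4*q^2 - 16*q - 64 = (q + 4)*(q^2 - 16) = (q - 4)*(q + 4)*(q + 4)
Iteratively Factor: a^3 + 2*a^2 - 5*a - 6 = (a + 3)*(a^2 - a - 2) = (a - 2)*(a + 3)*(a + 1)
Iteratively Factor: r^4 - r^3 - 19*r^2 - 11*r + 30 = (r + 2)*(r^3 - 3*r^2 - 13*r + 15) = (r + 2)*(r + 3)*(r^2 - 6*r + 5) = (r - 1)*(r + 2)*(r + 3)*(r - 5)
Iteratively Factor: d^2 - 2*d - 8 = (d - 4)*(d + 2)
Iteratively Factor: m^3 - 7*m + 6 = (m - 2)*(m^2 + 2*m - 3) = (m - 2)*(m + 3)*(m - 1)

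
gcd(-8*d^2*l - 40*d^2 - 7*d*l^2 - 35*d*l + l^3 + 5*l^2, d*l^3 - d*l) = 1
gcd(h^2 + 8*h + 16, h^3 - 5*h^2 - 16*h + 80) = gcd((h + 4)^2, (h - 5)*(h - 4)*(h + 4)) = h + 4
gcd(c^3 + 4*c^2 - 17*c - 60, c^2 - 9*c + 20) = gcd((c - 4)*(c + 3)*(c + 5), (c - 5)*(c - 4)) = c - 4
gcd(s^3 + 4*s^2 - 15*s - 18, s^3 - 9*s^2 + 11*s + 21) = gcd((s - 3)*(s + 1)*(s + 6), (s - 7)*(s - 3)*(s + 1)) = s^2 - 2*s - 3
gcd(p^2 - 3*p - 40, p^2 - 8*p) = p - 8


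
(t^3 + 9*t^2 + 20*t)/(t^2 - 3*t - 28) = t*(t + 5)/(t - 7)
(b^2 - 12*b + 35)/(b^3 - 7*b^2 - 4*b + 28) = (b - 5)/(b^2 - 4)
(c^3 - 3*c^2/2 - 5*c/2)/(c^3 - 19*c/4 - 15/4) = 2*c/(2*c + 3)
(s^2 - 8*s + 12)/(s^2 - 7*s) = (s^2 - 8*s + 12)/(s*(s - 7))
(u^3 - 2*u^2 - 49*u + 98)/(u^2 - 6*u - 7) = (u^2 + 5*u - 14)/(u + 1)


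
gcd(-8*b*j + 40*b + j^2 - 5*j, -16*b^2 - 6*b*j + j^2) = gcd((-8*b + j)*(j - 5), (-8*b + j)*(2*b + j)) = 8*b - j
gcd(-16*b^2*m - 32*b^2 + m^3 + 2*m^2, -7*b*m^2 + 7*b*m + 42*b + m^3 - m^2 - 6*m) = m + 2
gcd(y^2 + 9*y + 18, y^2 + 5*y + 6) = y + 3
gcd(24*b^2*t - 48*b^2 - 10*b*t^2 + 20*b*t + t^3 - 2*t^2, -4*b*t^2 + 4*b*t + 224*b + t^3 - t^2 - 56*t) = -4*b + t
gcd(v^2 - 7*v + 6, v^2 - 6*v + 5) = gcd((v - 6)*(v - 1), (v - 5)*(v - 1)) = v - 1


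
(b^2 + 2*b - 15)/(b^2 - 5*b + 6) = (b + 5)/(b - 2)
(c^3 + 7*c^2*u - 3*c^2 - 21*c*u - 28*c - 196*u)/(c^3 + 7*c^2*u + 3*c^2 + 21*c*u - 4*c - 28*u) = (c - 7)/(c - 1)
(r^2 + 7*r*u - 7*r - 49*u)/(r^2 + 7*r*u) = (r - 7)/r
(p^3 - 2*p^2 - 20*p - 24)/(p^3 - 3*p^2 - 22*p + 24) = (p^2 + 4*p + 4)/(p^2 + 3*p - 4)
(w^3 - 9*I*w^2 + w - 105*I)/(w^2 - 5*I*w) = w - 4*I + 21/w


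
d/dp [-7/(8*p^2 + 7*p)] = 7*(16*p + 7)/(p^2*(8*p + 7)^2)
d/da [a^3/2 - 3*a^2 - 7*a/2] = 3*a^2/2 - 6*a - 7/2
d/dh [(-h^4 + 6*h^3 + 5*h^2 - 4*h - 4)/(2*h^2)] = -h + 3 + 2/h^2 + 4/h^3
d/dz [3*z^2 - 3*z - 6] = 6*z - 3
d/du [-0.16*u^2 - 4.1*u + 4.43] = -0.32*u - 4.1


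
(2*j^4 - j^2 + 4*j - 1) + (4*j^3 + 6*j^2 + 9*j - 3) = 2*j^4 + 4*j^3 + 5*j^2 + 13*j - 4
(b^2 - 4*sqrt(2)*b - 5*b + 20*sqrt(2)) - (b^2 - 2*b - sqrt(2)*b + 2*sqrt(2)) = -3*sqrt(2)*b - 3*b + 18*sqrt(2)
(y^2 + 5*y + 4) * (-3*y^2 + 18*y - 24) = -3*y^4 + 3*y^3 + 54*y^2 - 48*y - 96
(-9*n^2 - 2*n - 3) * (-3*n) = 27*n^3 + 6*n^2 + 9*n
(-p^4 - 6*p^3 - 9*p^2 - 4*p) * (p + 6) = -p^5 - 12*p^4 - 45*p^3 - 58*p^2 - 24*p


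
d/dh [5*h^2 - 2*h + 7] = 10*h - 2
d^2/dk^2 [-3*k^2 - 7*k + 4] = -6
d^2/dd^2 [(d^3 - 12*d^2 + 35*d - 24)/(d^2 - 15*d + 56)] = 48/(d^3 - 21*d^2 + 147*d - 343)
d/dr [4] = 0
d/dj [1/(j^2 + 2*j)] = 2*(-j - 1)/(j^2*(j + 2)^2)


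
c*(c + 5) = c^2 + 5*c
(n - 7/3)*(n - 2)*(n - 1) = n^3 - 16*n^2/3 + 9*n - 14/3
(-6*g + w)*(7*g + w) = -42*g^2 + g*w + w^2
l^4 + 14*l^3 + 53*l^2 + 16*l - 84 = (l - 1)*(l + 2)*(l + 6)*(l + 7)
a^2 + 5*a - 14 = (a - 2)*(a + 7)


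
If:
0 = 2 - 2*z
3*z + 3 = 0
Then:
No Solution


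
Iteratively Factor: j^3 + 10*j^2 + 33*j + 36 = (j + 3)*(j^2 + 7*j + 12) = (j + 3)^2*(j + 4)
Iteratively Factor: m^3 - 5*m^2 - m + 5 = (m - 5)*(m^2 - 1) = (m - 5)*(m - 1)*(m + 1)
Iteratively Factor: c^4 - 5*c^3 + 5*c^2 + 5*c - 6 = (c + 1)*(c^3 - 6*c^2 + 11*c - 6) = (c - 3)*(c + 1)*(c^2 - 3*c + 2) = (c - 3)*(c - 2)*(c + 1)*(c - 1)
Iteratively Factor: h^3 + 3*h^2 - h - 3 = (h + 1)*(h^2 + 2*h - 3) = (h - 1)*(h + 1)*(h + 3)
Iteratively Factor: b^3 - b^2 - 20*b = (b - 5)*(b^2 + 4*b) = (b - 5)*(b + 4)*(b)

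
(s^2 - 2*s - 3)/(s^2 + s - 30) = (s^2 - 2*s - 3)/(s^2 + s - 30)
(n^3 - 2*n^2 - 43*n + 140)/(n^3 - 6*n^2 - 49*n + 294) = (n^2 - 9*n + 20)/(n^2 - 13*n + 42)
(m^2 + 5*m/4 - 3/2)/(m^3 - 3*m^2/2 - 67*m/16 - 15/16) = 4*(-4*m^2 - 5*m + 6)/(-16*m^3 + 24*m^2 + 67*m + 15)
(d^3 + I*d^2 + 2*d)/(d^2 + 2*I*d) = d - I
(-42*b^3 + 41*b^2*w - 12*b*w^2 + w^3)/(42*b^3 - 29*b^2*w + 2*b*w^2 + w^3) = (-7*b + w)/(7*b + w)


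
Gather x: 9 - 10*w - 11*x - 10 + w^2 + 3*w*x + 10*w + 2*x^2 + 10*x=w^2 + 2*x^2 + x*(3*w - 1) - 1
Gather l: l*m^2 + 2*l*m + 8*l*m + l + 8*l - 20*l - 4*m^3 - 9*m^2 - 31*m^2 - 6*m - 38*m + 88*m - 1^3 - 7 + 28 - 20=l*(m^2 + 10*m - 11) - 4*m^3 - 40*m^2 + 44*m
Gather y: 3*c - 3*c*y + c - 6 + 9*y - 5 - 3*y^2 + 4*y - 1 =4*c - 3*y^2 + y*(13 - 3*c) - 12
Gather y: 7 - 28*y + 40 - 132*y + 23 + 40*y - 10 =60 - 120*y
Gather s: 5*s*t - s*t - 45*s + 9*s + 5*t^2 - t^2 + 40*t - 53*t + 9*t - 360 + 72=s*(4*t - 36) + 4*t^2 - 4*t - 288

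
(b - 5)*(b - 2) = b^2 - 7*b + 10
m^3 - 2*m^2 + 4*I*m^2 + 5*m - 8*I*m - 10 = (m - 2)*(m - I)*(m + 5*I)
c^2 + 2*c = c*(c + 2)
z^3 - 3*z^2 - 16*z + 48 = (z - 4)*(z - 3)*(z + 4)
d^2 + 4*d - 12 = (d - 2)*(d + 6)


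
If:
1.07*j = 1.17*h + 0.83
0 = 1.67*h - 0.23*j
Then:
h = 0.13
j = 0.91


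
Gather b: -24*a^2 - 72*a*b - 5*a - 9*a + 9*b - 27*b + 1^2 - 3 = -24*a^2 - 14*a + b*(-72*a - 18) - 2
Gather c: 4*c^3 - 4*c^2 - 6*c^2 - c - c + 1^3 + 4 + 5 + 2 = 4*c^3 - 10*c^2 - 2*c + 12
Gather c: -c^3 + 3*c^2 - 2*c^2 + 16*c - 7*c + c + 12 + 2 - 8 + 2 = -c^3 + c^2 + 10*c + 8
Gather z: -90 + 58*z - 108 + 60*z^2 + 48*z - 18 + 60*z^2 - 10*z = 120*z^2 + 96*z - 216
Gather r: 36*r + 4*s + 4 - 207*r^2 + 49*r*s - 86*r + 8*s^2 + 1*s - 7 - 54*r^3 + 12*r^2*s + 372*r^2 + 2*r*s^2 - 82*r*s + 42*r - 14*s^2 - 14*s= -54*r^3 + r^2*(12*s + 165) + r*(2*s^2 - 33*s - 8) - 6*s^2 - 9*s - 3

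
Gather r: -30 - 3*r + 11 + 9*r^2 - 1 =9*r^2 - 3*r - 20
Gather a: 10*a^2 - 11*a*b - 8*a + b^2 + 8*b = 10*a^2 + a*(-11*b - 8) + b^2 + 8*b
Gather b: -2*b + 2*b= 0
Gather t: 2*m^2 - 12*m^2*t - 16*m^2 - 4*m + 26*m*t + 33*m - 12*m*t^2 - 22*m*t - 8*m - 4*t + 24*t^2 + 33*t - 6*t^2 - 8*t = -14*m^2 + 21*m + t^2*(18 - 12*m) + t*(-12*m^2 + 4*m + 21)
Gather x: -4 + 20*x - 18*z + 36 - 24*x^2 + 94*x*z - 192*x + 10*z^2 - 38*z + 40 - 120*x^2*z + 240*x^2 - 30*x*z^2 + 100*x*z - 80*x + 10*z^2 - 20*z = x^2*(216 - 120*z) + x*(-30*z^2 + 194*z - 252) + 20*z^2 - 76*z + 72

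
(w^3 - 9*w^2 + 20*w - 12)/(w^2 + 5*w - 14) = (w^2 - 7*w + 6)/(w + 7)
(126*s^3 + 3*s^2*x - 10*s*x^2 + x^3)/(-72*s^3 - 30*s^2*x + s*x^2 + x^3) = (-7*s + x)/(4*s + x)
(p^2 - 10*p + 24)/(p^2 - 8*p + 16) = (p - 6)/(p - 4)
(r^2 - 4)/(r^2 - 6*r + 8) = (r + 2)/(r - 4)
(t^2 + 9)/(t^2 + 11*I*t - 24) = (t - 3*I)/(t + 8*I)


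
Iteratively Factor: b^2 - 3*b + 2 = (b - 2)*(b - 1)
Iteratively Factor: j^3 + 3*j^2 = (j + 3)*(j^2) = j*(j + 3)*(j)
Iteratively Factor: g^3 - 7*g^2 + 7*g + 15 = (g + 1)*(g^2 - 8*g + 15) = (g - 5)*(g + 1)*(g - 3)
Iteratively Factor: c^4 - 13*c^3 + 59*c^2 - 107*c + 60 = (c - 3)*(c^3 - 10*c^2 + 29*c - 20) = (c - 5)*(c - 3)*(c^2 - 5*c + 4) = (c - 5)*(c - 3)*(c - 1)*(c - 4)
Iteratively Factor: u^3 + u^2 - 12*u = (u + 4)*(u^2 - 3*u) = (u - 3)*(u + 4)*(u)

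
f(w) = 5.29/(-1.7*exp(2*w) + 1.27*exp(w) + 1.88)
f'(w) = 5.29*(3.4*exp(2*w) - 1.27*exp(w))/(-1.7*exp(2*w) + 1.27*exp(w) + 1.88)^2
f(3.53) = -0.00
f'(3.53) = 0.01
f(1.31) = -0.32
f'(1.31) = 0.79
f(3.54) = -0.00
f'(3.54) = 0.01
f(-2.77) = 2.71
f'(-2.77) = -0.09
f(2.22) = -0.04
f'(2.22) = 0.09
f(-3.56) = 2.76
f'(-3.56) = -0.05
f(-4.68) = 2.80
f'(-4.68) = -0.02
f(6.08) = -0.00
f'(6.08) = 0.00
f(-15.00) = 2.81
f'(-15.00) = 0.00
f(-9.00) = 2.81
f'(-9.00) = 0.00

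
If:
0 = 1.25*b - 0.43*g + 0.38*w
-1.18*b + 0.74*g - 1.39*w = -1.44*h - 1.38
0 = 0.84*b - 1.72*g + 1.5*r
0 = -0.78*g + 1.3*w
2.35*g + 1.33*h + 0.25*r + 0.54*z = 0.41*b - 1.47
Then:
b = -0.031046764521121*z - 0.0112352874694489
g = -0.192121067581195*z - 0.0695252937465897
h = -0.0379823350608022*z - 0.972078483907034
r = -0.202912636027942*z - 0.0734305758465315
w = -0.115272640548717*z - 0.0417151762479538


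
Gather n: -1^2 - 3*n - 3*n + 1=-6*n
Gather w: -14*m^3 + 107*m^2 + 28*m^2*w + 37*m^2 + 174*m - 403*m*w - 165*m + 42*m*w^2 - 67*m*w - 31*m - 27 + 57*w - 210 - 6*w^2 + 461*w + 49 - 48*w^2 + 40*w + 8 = -14*m^3 + 144*m^2 - 22*m + w^2*(42*m - 54) + w*(28*m^2 - 470*m + 558) - 180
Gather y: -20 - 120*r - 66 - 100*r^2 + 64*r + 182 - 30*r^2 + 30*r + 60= -130*r^2 - 26*r + 156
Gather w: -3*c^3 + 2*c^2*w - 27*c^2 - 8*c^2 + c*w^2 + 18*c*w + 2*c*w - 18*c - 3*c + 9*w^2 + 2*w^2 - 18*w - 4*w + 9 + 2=-3*c^3 - 35*c^2 - 21*c + w^2*(c + 11) + w*(2*c^2 + 20*c - 22) + 11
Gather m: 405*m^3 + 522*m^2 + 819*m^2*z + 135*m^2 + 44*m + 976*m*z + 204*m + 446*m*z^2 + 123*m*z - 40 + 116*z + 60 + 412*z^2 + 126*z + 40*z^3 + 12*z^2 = 405*m^3 + m^2*(819*z + 657) + m*(446*z^2 + 1099*z + 248) + 40*z^3 + 424*z^2 + 242*z + 20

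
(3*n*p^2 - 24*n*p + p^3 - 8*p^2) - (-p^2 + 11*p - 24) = 3*n*p^2 - 24*n*p + p^3 - 7*p^2 - 11*p + 24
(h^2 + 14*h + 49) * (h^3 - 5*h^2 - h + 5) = h^5 + 9*h^4 - 22*h^3 - 254*h^2 + 21*h + 245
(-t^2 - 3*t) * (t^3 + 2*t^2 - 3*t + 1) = -t^5 - 5*t^4 - 3*t^3 + 8*t^2 - 3*t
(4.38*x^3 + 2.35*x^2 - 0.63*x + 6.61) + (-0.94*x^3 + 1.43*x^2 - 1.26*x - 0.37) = 3.44*x^3 + 3.78*x^2 - 1.89*x + 6.24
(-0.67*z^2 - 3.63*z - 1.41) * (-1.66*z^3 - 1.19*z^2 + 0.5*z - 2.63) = 1.1122*z^5 + 6.8231*z^4 + 6.3253*z^3 + 1.625*z^2 + 8.8419*z + 3.7083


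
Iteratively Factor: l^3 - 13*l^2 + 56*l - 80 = (l - 5)*(l^2 - 8*l + 16) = (l - 5)*(l - 4)*(l - 4)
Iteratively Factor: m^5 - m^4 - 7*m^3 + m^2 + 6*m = (m + 2)*(m^4 - 3*m^3 - m^2 + 3*m) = (m + 1)*(m + 2)*(m^3 - 4*m^2 + 3*m) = (m - 3)*(m + 1)*(m + 2)*(m^2 - m) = (m - 3)*(m - 1)*(m + 1)*(m + 2)*(m)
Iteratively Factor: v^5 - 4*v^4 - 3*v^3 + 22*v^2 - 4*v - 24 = (v - 2)*(v^4 - 2*v^3 - 7*v^2 + 8*v + 12) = (v - 2)*(v + 2)*(v^3 - 4*v^2 + v + 6) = (v - 2)*(v + 1)*(v + 2)*(v^2 - 5*v + 6) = (v - 2)^2*(v + 1)*(v + 2)*(v - 3)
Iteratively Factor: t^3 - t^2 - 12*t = (t - 4)*(t^2 + 3*t) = t*(t - 4)*(t + 3)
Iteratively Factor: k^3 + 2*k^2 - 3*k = (k - 1)*(k^2 + 3*k) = (k - 1)*(k + 3)*(k)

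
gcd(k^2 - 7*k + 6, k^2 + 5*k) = 1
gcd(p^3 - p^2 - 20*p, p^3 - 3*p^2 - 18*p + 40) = p^2 - p - 20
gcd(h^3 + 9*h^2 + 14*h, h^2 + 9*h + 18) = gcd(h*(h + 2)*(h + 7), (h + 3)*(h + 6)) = 1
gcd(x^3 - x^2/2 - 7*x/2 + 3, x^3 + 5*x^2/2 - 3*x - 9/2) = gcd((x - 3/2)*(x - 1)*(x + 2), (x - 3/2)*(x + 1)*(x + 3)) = x - 3/2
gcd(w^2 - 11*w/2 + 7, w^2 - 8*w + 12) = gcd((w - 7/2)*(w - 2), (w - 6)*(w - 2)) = w - 2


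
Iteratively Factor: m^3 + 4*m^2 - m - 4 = (m + 1)*(m^2 + 3*m - 4) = (m - 1)*(m + 1)*(m + 4)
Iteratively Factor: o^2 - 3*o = (o - 3)*(o)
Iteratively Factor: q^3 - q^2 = (q)*(q^2 - q) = q*(q - 1)*(q)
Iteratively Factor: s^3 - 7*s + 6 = (s - 2)*(s^2 + 2*s - 3) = (s - 2)*(s + 3)*(s - 1)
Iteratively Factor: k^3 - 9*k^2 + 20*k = (k - 5)*(k^2 - 4*k) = (k - 5)*(k - 4)*(k)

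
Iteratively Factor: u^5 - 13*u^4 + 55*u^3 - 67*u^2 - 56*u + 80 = (u + 1)*(u^4 - 14*u^3 + 69*u^2 - 136*u + 80) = (u - 4)*(u + 1)*(u^3 - 10*u^2 + 29*u - 20) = (u - 4)^2*(u + 1)*(u^2 - 6*u + 5) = (u - 4)^2*(u - 1)*(u + 1)*(u - 5)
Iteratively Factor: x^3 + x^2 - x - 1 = (x + 1)*(x^2 - 1) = (x + 1)^2*(x - 1)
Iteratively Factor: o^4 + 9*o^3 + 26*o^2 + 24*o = (o)*(o^3 + 9*o^2 + 26*o + 24) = o*(o + 4)*(o^2 + 5*o + 6) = o*(o + 3)*(o + 4)*(o + 2)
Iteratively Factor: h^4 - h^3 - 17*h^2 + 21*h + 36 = (h + 4)*(h^3 - 5*h^2 + 3*h + 9) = (h - 3)*(h + 4)*(h^2 - 2*h - 3) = (h - 3)*(h + 1)*(h + 4)*(h - 3)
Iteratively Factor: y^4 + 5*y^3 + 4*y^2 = (y + 4)*(y^3 + y^2) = y*(y + 4)*(y^2 + y) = y*(y + 1)*(y + 4)*(y)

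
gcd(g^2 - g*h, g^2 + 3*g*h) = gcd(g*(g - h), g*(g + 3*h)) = g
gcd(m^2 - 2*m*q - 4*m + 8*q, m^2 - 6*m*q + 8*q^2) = -m + 2*q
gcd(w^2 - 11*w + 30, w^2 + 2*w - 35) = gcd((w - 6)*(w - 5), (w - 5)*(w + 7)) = w - 5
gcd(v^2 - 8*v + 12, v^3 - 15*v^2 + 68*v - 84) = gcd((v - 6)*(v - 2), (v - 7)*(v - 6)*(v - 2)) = v^2 - 8*v + 12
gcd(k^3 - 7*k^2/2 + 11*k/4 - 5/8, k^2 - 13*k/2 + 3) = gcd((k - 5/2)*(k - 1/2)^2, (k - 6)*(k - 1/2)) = k - 1/2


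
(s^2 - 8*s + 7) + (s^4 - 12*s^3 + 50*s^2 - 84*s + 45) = s^4 - 12*s^3 + 51*s^2 - 92*s + 52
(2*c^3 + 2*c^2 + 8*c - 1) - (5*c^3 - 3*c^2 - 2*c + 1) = -3*c^3 + 5*c^2 + 10*c - 2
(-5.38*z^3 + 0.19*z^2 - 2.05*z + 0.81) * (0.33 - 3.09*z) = 16.6242*z^4 - 2.3625*z^3 + 6.3972*z^2 - 3.1794*z + 0.2673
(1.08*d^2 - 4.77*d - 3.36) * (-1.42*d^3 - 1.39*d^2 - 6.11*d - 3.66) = -1.5336*d^5 + 5.2722*d^4 + 4.8027*d^3 + 29.8623*d^2 + 37.9878*d + 12.2976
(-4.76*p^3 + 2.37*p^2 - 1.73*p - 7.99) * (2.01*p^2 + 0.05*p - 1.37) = -9.5676*p^5 + 4.5257*p^4 + 3.1624*p^3 - 19.3933*p^2 + 1.9706*p + 10.9463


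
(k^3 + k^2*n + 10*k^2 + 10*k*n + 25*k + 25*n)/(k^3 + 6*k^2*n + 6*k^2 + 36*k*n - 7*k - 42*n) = (k^3 + k^2*n + 10*k^2 + 10*k*n + 25*k + 25*n)/(k^3 + 6*k^2*n + 6*k^2 + 36*k*n - 7*k - 42*n)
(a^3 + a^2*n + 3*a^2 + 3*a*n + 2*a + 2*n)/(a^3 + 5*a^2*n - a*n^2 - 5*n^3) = (a^2 + 3*a + 2)/(a^2 + 4*a*n - 5*n^2)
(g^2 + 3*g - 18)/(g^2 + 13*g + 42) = (g - 3)/(g + 7)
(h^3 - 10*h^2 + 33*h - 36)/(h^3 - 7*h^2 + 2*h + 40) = (h^2 - 6*h + 9)/(h^2 - 3*h - 10)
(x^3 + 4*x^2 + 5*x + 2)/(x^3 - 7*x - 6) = (x + 1)/(x - 3)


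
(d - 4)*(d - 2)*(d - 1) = d^3 - 7*d^2 + 14*d - 8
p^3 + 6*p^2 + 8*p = p*(p + 2)*(p + 4)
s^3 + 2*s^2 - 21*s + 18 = (s - 3)*(s - 1)*(s + 6)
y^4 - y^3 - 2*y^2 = y^2*(y - 2)*(y + 1)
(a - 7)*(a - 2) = a^2 - 9*a + 14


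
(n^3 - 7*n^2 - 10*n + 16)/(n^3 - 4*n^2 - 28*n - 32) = (n - 1)/(n + 2)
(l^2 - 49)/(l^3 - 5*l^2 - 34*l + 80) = (l^2 - 49)/(l^3 - 5*l^2 - 34*l + 80)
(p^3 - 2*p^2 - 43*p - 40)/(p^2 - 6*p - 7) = (p^2 - 3*p - 40)/(p - 7)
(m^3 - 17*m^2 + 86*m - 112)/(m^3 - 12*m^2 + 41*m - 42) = (m - 8)/(m - 3)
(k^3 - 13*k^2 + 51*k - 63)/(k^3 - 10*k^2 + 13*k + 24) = (k^2 - 10*k + 21)/(k^2 - 7*k - 8)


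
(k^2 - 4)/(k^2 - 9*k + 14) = (k + 2)/(k - 7)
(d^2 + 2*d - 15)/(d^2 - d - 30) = (d - 3)/(d - 6)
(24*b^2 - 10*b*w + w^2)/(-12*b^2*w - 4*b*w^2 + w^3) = (-4*b + w)/(w*(2*b + w))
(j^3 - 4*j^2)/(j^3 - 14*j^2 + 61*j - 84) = j^2/(j^2 - 10*j + 21)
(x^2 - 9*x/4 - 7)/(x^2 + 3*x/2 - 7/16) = 4*(x - 4)/(4*x - 1)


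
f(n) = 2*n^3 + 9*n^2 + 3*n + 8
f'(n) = 6*n^2 + 18*n + 3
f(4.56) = 398.46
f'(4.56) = 209.84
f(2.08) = 71.18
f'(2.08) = 66.40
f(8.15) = 1712.94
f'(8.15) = 548.24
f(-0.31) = 7.88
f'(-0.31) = -2.00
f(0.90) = 19.45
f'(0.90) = 24.06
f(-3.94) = 13.57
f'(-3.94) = 25.22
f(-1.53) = 17.31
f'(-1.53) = -10.49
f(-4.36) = 0.24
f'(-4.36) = 38.58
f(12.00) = 4796.00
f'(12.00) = 1083.00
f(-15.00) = -4762.00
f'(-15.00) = 1083.00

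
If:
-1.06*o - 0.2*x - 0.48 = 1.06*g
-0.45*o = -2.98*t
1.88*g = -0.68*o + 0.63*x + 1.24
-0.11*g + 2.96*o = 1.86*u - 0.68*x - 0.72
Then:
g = 0.631918238993711*x + 1.28993710691824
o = -0.82059748427673*x - 1.74276729559748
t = -0.123915727491452*x - 0.263169558060023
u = -0.977677182660445*x - 2.46262595523095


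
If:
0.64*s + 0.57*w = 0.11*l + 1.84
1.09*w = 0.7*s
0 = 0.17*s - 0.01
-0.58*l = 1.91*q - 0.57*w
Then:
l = -16.19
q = 4.93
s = 0.06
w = 0.04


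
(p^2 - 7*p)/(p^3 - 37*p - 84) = p/(p^2 + 7*p + 12)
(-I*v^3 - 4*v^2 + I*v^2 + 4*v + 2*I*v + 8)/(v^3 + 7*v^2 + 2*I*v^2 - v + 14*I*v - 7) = (-I*v^3 + v^2*(-4 + I) + 2*v*(2 + I) + 8)/(v^3 + v^2*(7 + 2*I) + v*(-1 + 14*I) - 7)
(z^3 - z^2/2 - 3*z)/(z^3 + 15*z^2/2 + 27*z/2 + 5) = z*(2*z^2 - z - 6)/(2*z^3 + 15*z^2 + 27*z + 10)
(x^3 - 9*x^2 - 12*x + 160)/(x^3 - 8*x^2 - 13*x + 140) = (x - 8)/(x - 7)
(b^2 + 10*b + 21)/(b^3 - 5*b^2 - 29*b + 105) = (b^2 + 10*b + 21)/(b^3 - 5*b^2 - 29*b + 105)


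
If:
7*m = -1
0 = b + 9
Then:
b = -9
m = -1/7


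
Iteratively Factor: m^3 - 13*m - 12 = (m + 3)*(m^2 - 3*m - 4) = (m + 1)*(m + 3)*(m - 4)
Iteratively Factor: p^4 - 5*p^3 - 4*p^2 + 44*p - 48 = (p + 3)*(p^3 - 8*p^2 + 20*p - 16) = (p - 2)*(p + 3)*(p^2 - 6*p + 8) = (p - 2)^2*(p + 3)*(p - 4)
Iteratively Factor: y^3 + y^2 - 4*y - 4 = (y - 2)*(y^2 + 3*y + 2) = (y - 2)*(y + 1)*(y + 2)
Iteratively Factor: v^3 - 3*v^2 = (v)*(v^2 - 3*v) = v*(v - 3)*(v)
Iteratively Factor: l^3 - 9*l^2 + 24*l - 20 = (l - 2)*(l^2 - 7*l + 10) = (l - 5)*(l - 2)*(l - 2)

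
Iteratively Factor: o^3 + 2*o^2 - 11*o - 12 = (o + 4)*(o^2 - 2*o - 3) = (o + 1)*(o + 4)*(o - 3)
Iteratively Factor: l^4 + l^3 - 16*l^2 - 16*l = (l + 4)*(l^3 - 3*l^2 - 4*l) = (l - 4)*(l + 4)*(l^2 + l) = (l - 4)*(l + 1)*(l + 4)*(l)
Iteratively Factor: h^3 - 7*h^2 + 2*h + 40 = (h + 2)*(h^2 - 9*h + 20) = (h - 5)*(h + 2)*(h - 4)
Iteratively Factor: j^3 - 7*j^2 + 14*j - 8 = (j - 2)*(j^2 - 5*j + 4) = (j - 4)*(j - 2)*(j - 1)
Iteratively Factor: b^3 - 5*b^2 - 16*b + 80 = (b - 4)*(b^2 - b - 20) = (b - 5)*(b - 4)*(b + 4)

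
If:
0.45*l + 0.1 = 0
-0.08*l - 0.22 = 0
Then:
No Solution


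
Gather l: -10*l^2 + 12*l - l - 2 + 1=-10*l^2 + 11*l - 1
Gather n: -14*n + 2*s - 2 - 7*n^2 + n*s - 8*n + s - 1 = -7*n^2 + n*(s - 22) + 3*s - 3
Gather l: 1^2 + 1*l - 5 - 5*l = -4*l - 4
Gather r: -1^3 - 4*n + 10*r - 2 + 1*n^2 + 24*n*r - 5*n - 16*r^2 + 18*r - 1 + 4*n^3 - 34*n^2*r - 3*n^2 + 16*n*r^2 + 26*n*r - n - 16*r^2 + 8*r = 4*n^3 - 2*n^2 - 10*n + r^2*(16*n - 32) + r*(-34*n^2 + 50*n + 36) - 4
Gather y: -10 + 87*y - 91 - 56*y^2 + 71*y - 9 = -56*y^2 + 158*y - 110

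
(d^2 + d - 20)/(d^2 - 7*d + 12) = (d + 5)/(d - 3)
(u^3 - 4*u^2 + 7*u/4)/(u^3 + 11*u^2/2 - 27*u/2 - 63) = u*(2*u - 1)/(2*(u^2 + 9*u + 18))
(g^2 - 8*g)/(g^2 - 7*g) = (g - 8)/(g - 7)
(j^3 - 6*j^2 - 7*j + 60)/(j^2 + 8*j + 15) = (j^2 - 9*j + 20)/(j + 5)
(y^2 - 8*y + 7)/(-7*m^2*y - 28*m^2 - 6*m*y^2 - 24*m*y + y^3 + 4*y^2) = (-y^2 + 8*y - 7)/(7*m^2*y + 28*m^2 + 6*m*y^2 + 24*m*y - y^3 - 4*y^2)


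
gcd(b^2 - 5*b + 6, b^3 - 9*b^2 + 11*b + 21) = b - 3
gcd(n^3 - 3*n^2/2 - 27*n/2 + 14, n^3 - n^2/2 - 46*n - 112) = n + 7/2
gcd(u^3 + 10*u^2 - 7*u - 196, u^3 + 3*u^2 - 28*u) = u^2 + 3*u - 28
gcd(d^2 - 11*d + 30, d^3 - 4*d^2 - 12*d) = d - 6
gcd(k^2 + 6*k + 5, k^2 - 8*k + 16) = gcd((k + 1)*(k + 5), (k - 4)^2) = 1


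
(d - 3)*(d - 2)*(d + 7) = d^3 + 2*d^2 - 29*d + 42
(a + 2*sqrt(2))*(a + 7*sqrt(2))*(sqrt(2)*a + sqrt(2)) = sqrt(2)*a^3 + sqrt(2)*a^2 + 18*a^2 + 18*a + 28*sqrt(2)*a + 28*sqrt(2)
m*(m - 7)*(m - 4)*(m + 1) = m^4 - 10*m^3 + 17*m^2 + 28*m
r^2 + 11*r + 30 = (r + 5)*(r + 6)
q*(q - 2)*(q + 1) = q^3 - q^2 - 2*q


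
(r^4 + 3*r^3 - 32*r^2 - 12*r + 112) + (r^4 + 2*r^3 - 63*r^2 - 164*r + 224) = 2*r^4 + 5*r^3 - 95*r^2 - 176*r + 336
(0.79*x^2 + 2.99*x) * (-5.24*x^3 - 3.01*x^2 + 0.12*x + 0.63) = -4.1396*x^5 - 18.0455*x^4 - 8.9051*x^3 + 0.8565*x^2 + 1.8837*x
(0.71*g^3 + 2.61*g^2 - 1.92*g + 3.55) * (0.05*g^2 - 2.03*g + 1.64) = 0.0355*g^5 - 1.3108*g^4 - 4.2299*g^3 + 8.3555*g^2 - 10.3553*g + 5.822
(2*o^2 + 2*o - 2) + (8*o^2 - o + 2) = 10*o^2 + o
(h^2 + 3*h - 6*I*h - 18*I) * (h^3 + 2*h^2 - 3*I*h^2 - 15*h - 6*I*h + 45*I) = h^5 + 5*h^4 - 9*I*h^4 - 27*h^3 - 45*I*h^3 - 135*h^2 + 81*I*h^2 + 162*h + 405*I*h + 810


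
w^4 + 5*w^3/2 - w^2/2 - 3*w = w*(w - 1)*(w + 3/2)*(w + 2)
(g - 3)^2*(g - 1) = g^3 - 7*g^2 + 15*g - 9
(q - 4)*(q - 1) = q^2 - 5*q + 4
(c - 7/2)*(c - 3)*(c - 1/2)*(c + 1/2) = c^4 - 13*c^3/2 + 41*c^2/4 + 13*c/8 - 21/8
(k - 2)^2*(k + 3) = k^3 - k^2 - 8*k + 12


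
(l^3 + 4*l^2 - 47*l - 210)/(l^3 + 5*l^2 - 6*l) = (l^2 - 2*l - 35)/(l*(l - 1))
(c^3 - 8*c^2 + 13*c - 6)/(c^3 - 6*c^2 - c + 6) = (c - 1)/(c + 1)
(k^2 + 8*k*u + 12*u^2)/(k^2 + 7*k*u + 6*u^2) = (k + 2*u)/(k + u)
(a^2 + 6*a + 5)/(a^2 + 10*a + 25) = (a + 1)/(a + 5)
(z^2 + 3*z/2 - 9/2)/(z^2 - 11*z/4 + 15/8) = 4*(z + 3)/(4*z - 5)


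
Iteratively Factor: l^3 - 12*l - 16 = (l + 2)*(l^2 - 2*l - 8) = (l + 2)^2*(l - 4)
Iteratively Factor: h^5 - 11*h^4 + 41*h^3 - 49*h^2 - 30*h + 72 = (h - 4)*(h^4 - 7*h^3 + 13*h^2 + 3*h - 18) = (h - 4)*(h - 3)*(h^3 - 4*h^2 + h + 6) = (h - 4)*(h - 3)^2*(h^2 - h - 2) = (h - 4)*(h - 3)^2*(h + 1)*(h - 2)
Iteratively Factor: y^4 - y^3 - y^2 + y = (y)*(y^3 - y^2 - y + 1) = y*(y - 1)*(y^2 - 1) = y*(y - 1)*(y + 1)*(y - 1)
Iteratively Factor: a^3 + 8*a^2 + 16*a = (a + 4)*(a^2 + 4*a) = (a + 4)^2*(a)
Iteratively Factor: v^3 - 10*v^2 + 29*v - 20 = (v - 4)*(v^2 - 6*v + 5) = (v - 4)*(v - 1)*(v - 5)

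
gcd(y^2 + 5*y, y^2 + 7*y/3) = y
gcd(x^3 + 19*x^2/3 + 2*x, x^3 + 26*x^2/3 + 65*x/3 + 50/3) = 1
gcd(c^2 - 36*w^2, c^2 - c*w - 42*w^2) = c + 6*w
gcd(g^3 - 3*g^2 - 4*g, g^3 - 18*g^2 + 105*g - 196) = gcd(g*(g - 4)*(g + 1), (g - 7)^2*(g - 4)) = g - 4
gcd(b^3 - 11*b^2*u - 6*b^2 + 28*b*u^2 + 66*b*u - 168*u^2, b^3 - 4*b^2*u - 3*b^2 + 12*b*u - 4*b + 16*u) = -b + 4*u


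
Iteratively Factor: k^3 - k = (k - 1)*(k^2 + k) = k*(k - 1)*(k + 1)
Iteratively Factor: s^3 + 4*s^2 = (s + 4)*(s^2) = s*(s + 4)*(s)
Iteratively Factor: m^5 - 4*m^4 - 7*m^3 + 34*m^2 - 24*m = (m - 1)*(m^4 - 3*m^3 - 10*m^2 + 24*m) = (m - 1)*(m + 3)*(m^3 - 6*m^2 + 8*m) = m*(m - 1)*(m + 3)*(m^2 - 6*m + 8) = m*(m - 4)*(m - 1)*(m + 3)*(m - 2)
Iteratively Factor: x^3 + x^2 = (x)*(x^2 + x) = x^2*(x + 1)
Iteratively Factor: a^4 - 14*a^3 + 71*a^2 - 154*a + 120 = (a - 4)*(a^3 - 10*a^2 + 31*a - 30) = (a - 4)*(a - 3)*(a^2 - 7*a + 10) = (a - 4)*(a - 3)*(a - 2)*(a - 5)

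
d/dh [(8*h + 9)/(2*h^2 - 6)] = (4*h^2 - h*(8*h + 9) - 12)/(h^2 - 3)^2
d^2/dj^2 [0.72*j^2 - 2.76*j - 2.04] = 1.44000000000000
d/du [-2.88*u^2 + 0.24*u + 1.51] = 0.24 - 5.76*u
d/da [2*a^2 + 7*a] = 4*a + 7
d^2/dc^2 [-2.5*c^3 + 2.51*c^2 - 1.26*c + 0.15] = 5.02 - 15.0*c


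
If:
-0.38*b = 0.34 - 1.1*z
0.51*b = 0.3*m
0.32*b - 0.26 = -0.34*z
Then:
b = 0.35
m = 0.60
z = 0.43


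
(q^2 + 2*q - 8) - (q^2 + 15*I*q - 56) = 2*q - 15*I*q + 48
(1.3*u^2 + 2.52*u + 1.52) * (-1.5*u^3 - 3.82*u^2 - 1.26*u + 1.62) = -1.95*u^5 - 8.746*u^4 - 13.5444*u^3 - 6.8756*u^2 + 2.1672*u + 2.4624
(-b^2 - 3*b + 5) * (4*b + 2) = -4*b^3 - 14*b^2 + 14*b + 10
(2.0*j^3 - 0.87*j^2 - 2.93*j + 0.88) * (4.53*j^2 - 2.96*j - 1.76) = 9.06*j^5 - 9.8611*j^4 - 14.2177*j^3 + 14.1904*j^2 + 2.552*j - 1.5488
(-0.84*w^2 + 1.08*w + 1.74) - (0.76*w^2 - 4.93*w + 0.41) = -1.6*w^2 + 6.01*w + 1.33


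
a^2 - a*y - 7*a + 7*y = (a - 7)*(a - y)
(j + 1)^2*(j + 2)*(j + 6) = j^4 + 10*j^3 + 29*j^2 + 32*j + 12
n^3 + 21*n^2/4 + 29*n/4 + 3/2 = (n + 1/4)*(n + 2)*(n + 3)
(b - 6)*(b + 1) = b^2 - 5*b - 6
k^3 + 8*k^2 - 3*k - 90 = (k - 3)*(k + 5)*(k + 6)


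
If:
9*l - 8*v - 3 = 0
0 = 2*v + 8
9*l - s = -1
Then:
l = -29/9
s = -28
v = -4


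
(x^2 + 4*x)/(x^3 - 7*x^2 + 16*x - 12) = x*(x + 4)/(x^3 - 7*x^2 + 16*x - 12)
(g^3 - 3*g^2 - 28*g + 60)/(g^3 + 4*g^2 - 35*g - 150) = (g - 2)/(g + 5)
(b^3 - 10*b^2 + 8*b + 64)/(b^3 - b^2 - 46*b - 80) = (b - 4)/(b + 5)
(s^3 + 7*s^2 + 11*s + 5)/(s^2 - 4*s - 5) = (s^2 + 6*s + 5)/(s - 5)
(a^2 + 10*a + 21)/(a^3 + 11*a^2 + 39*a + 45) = (a + 7)/(a^2 + 8*a + 15)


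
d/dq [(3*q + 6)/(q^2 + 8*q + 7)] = 3*(q^2 + 8*q - 2*(q + 2)*(q + 4) + 7)/(q^2 + 8*q + 7)^2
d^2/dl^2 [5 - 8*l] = 0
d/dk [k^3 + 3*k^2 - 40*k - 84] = 3*k^2 + 6*k - 40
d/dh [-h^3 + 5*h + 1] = 5 - 3*h^2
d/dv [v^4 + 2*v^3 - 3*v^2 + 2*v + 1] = 4*v^3 + 6*v^2 - 6*v + 2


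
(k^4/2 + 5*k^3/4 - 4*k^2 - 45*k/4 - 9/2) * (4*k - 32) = 2*k^5 - 11*k^4 - 56*k^3 + 83*k^2 + 342*k + 144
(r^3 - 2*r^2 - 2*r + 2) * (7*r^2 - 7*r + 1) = 7*r^5 - 21*r^4 + r^3 + 26*r^2 - 16*r + 2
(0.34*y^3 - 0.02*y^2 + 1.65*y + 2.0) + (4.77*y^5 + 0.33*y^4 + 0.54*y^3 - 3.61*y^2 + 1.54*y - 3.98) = 4.77*y^5 + 0.33*y^4 + 0.88*y^3 - 3.63*y^2 + 3.19*y - 1.98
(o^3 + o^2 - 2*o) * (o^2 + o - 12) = o^5 + 2*o^4 - 13*o^3 - 14*o^2 + 24*o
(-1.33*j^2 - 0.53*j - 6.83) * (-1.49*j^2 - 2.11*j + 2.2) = 1.9817*j^4 + 3.596*j^3 + 8.369*j^2 + 13.2453*j - 15.026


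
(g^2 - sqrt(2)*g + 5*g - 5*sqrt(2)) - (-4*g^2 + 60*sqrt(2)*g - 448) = 5*g^2 - 61*sqrt(2)*g + 5*g - 5*sqrt(2) + 448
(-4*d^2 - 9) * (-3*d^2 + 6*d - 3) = 12*d^4 - 24*d^3 + 39*d^2 - 54*d + 27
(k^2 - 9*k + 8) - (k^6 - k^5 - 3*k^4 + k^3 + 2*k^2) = -k^6 + k^5 + 3*k^4 - k^3 - k^2 - 9*k + 8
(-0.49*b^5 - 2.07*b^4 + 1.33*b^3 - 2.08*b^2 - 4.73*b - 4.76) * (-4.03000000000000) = 1.9747*b^5 + 8.3421*b^4 - 5.3599*b^3 + 8.3824*b^2 + 19.0619*b + 19.1828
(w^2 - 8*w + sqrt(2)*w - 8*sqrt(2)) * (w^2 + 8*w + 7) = w^4 + sqrt(2)*w^3 - 57*w^2 - 57*sqrt(2)*w - 56*w - 56*sqrt(2)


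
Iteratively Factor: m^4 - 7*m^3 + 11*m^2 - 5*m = (m)*(m^3 - 7*m^2 + 11*m - 5) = m*(m - 1)*(m^2 - 6*m + 5) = m*(m - 5)*(m - 1)*(m - 1)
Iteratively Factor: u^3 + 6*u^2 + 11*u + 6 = (u + 3)*(u^2 + 3*u + 2) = (u + 2)*(u + 3)*(u + 1)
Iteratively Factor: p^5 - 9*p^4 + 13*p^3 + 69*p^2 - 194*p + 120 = (p - 5)*(p^4 - 4*p^3 - 7*p^2 + 34*p - 24) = (p - 5)*(p - 2)*(p^3 - 2*p^2 - 11*p + 12) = (p - 5)*(p - 4)*(p - 2)*(p^2 + 2*p - 3) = (p - 5)*(p - 4)*(p - 2)*(p - 1)*(p + 3)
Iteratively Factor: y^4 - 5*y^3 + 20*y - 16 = (y - 4)*(y^3 - y^2 - 4*y + 4) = (y - 4)*(y - 1)*(y^2 - 4) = (y - 4)*(y - 1)*(y + 2)*(y - 2)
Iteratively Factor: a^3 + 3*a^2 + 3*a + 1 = (a + 1)*(a^2 + 2*a + 1) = (a + 1)^2*(a + 1)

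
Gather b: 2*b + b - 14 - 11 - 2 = 3*b - 27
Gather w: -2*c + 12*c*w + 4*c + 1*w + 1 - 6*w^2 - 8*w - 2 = 2*c - 6*w^2 + w*(12*c - 7) - 1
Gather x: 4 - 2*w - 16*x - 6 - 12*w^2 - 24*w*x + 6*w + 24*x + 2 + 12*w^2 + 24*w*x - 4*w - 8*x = 0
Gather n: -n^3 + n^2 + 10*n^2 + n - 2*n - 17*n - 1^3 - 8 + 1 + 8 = -n^3 + 11*n^2 - 18*n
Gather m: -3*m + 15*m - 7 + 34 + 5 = 12*m + 32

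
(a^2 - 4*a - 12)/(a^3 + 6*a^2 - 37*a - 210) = (a + 2)/(a^2 + 12*a + 35)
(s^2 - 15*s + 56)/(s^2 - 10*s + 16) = (s - 7)/(s - 2)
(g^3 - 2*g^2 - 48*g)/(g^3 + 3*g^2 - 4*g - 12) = g*(g^2 - 2*g - 48)/(g^3 + 3*g^2 - 4*g - 12)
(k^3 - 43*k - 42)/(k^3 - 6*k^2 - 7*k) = (k + 6)/k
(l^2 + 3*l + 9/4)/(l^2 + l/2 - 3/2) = (l + 3/2)/(l - 1)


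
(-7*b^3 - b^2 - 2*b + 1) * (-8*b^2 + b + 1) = 56*b^5 + b^4 + 8*b^3 - 11*b^2 - b + 1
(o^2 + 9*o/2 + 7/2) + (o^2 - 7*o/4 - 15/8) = 2*o^2 + 11*o/4 + 13/8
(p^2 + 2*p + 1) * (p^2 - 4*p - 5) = p^4 - 2*p^3 - 12*p^2 - 14*p - 5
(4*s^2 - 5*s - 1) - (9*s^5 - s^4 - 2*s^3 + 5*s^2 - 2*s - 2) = -9*s^5 + s^4 + 2*s^3 - s^2 - 3*s + 1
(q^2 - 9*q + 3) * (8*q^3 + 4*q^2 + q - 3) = 8*q^5 - 68*q^4 - 11*q^3 + 30*q - 9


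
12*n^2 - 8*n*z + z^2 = (-6*n + z)*(-2*n + z)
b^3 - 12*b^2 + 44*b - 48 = (b - 6)*(b - 4)*(b - 2)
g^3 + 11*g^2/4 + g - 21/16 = (g - 1/2)*(g + 3/2)*(g + 7/4)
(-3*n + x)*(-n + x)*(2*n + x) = 6*n^3 - 5*n^2*x - 2*n*x^2 + x^3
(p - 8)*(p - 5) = p^2 - 13*p + 40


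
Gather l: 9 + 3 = 12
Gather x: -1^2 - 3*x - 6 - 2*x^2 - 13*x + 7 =-2*x^2 - 16*x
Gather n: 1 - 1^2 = 0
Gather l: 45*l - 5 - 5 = 45*l - 10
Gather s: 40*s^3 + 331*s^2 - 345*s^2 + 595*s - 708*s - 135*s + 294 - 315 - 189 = 40*s^3 - 14*s^2 - 248*s - 210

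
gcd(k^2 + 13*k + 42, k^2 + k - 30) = k + 6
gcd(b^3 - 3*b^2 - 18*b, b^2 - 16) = 1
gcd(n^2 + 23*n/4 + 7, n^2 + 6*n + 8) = n + 4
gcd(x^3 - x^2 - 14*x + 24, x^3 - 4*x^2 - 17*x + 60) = x^2 + x - 12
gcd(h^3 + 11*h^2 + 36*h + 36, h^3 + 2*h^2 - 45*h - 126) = h^2 + 9*h + 18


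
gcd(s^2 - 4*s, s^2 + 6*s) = s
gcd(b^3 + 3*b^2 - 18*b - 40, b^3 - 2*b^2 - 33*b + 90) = 1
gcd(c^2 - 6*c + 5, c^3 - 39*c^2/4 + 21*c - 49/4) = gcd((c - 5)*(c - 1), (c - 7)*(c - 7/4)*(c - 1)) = c - 1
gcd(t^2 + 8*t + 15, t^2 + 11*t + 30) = t + 5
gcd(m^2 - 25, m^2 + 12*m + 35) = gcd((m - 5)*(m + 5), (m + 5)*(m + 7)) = m + 5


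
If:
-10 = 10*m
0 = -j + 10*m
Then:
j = -10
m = -1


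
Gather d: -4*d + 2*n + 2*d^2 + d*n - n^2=2*d^2 + d*(n - 4) - n^2 + 2*n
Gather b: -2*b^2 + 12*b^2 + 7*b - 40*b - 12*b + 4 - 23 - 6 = 10*b^2 - 45*b - 25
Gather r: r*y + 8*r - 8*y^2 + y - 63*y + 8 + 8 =r*(y + 8) - 8*y^2 - 62*y + 16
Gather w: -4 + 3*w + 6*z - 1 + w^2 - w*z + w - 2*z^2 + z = w^2 + w*(4 - z) - 2*z^2 + 7*z - 5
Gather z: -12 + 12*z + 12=12*z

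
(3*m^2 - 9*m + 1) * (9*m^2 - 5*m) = 27*m^4 - 96*m^3 + 54*m^2 - 5*m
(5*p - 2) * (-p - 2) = -5*p^2 - 8*p + 4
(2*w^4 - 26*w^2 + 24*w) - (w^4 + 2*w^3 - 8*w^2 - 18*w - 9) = w^4 - 2*w^3 - 18*w^2 + 42*w + 9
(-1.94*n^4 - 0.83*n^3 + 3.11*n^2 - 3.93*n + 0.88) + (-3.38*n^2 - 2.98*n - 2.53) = -1.94*n^4 - 0.83*n^3 - 0.27*n^2 - 6.91*n - 1.65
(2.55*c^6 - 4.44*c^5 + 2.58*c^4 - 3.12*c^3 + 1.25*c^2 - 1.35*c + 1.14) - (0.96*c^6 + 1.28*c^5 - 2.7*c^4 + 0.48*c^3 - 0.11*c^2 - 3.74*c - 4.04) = 1.59*c^6 - 5.72*c^5 + 5.28*c^4 - 3.6*c^3 + 1.36*c^2 + 2.39*c + 5.18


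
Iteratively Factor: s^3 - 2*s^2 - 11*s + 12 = (s - 1)*(s^2 - s - 12) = (s - 1)*(s + 3)*(s - 4)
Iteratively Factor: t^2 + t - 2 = (t - 1)*(t + 2)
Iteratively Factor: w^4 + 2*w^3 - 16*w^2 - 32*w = (w)*(w^3 + 2*w^2 - 16*w - 32) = w*(w + 4)*(w^2 - 2*w - 8) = w*(w + 2)*(w + 4)*(w - 4)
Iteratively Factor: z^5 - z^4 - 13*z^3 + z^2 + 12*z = (z)*(z^4 - z^3 - 13*z^2 + z + 12) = z*(z + 3)*(z^3 - 4*z^2 - z + 4) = z*(z - 1)*(z + 3)*(z^2 - 3*z - 4) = z*(z - 1)*(z + 1)*(z + 3)*(z - 4)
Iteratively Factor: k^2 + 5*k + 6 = (k + 3)*(k + 2)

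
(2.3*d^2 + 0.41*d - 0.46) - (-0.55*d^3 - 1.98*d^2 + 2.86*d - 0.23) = 0.55*d^3 + 4.28*d^2 - 2.45*d - 0.23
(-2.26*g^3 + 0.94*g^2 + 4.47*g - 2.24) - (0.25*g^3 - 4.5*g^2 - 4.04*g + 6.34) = -2.51*g^3 + 5.44*g^2 + 8.51*g - 8.58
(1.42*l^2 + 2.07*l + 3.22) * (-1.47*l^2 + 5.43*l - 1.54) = -2.0874*l^4 + 4.6677*l^3 + 4.3199*l^2 + 14.2968*l - 4.9588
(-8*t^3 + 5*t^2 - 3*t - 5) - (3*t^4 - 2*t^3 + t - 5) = -3*t^4 - 6*t^3 + 5*t^2 - 4*t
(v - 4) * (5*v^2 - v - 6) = 5*v^3 - 21*v^2 - 2*v + 24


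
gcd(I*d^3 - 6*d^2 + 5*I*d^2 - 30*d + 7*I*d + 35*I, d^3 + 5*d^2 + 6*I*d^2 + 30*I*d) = d + 5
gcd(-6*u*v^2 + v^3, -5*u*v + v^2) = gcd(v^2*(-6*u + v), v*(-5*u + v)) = v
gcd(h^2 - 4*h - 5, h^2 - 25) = h - 5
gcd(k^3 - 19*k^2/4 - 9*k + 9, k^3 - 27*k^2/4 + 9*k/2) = k^2 - 27*k/4 + 9/2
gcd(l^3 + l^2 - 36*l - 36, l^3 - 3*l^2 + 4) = l + 1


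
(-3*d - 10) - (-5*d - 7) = 2*d - 3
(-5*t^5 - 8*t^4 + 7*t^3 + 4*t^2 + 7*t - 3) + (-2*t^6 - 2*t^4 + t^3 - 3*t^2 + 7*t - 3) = -2*t^6 - 5*t^5 - 10*t^4 + 8*t^3 + t^2 + 14*t - 6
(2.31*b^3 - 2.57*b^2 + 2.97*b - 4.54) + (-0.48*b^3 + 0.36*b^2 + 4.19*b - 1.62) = 1.83*b^3 - 2.21*b^2 + 7.16*b - 6.16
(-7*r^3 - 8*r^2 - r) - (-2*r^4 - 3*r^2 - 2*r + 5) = 2*r^4 - 7*r^3 - 5*r^2 + r - 5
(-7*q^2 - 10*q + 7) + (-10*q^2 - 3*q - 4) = -17*q^2 - 13*q + 3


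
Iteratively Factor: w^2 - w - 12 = (w + 3)*(w - 4)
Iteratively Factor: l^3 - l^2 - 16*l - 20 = (l + 2)*(l^2 - 3*l - 10) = (l - 5)*(l + 2)*(l + 2)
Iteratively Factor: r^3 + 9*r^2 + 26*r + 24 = (r + 2)*(r^2 + 7*r + 12) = (r + 2)*(r + 3)*(r + 4)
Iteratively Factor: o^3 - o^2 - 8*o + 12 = (o + 3)*(o^2 - 4*o + 4) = (o - 2)*(o + 3)*(o - 2)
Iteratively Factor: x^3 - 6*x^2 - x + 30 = (x + 2)*(x^2 - 8*x + 15) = (x - 5)*(x + 2)*(x - 3)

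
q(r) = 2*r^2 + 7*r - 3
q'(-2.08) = -1.32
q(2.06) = 19.91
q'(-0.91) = 3.36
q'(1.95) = 14.80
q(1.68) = 14.40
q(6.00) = 111.00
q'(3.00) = 19.00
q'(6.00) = 31.00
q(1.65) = 14.00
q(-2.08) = -8.91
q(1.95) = 18.26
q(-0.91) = -7.71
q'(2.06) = 15.24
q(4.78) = 76.16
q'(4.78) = 26.12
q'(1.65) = 13.60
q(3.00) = 36.00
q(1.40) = 10.72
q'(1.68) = 13.72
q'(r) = 4*r + 7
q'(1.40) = 12.60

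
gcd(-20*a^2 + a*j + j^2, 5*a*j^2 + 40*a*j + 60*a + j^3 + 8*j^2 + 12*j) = 5*a + j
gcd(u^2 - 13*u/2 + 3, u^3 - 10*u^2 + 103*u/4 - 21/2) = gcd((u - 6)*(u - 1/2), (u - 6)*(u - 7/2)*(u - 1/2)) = u^2 - 13*u/2 + 3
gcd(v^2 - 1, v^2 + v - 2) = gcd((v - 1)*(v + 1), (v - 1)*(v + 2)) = v - 1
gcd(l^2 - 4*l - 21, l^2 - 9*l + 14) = l - 7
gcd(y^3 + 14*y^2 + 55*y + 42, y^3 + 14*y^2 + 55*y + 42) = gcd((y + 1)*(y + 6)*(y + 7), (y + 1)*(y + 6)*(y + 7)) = y^3 + 14*y^2 + 55*y + 42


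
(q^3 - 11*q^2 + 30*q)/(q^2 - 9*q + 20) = q*(q - 6)/(q - 4)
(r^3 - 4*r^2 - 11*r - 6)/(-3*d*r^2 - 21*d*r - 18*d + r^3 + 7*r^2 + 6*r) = (r^2 - 5*r - 6)/(-3*d*r - 18*d + r^2 + 6*r)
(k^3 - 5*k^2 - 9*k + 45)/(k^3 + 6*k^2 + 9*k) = (k^2 - 8*k + 15)/(k*(k + 3))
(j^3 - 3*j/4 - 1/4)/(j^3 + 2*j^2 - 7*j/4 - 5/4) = (2*j + 1)/(2*j + 5)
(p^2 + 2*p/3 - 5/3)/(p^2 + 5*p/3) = (p - 1)/p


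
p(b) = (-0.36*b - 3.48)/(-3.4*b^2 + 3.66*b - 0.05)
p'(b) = (-0.36*b - 3.48)*(6.8*b - 3.66)/(-3.4*b^2 + 3.66*b - 0.05)^2 - 0.36/(-3.4*b^2 + 3.66*b - 0.05)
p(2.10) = 0.58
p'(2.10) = -0.78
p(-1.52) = 0.22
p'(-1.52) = 0.25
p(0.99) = -15.91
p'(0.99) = -204.31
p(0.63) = -4.09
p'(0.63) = -3.21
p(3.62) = 0.15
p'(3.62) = -0.09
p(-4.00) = 0.03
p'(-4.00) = 0.02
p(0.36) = -4.36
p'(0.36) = 5.96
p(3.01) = 0.23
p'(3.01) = -0.18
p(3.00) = 0.23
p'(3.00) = -0.18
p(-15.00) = -0.00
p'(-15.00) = 0.00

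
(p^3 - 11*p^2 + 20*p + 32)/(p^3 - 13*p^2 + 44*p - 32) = (p + 1)/(p - 1)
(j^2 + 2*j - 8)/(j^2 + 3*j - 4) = (j - 2)/(j - 1)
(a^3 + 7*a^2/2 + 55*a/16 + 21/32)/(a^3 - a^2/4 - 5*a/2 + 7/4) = (8*a^2 + 14*a + 3)/(8*(a^2 - 2*a + 1))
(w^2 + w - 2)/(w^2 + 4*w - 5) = (w + 2)/(w + 5)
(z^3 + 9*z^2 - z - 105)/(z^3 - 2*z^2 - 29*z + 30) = (z^2 + 4*z - 21)/(z^2 - 7*z + 6)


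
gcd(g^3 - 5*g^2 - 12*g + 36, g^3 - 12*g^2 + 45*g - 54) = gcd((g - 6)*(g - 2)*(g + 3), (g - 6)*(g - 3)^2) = g - 6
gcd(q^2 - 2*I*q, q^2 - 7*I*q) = q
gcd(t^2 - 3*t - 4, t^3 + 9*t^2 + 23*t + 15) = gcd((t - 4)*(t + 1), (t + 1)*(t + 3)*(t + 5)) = t + 1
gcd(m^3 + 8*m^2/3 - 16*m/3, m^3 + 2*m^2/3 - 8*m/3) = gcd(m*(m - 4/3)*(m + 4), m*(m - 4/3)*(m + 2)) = m^2 - 4*m/3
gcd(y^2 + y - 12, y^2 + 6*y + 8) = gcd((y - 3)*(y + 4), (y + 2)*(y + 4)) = y + 4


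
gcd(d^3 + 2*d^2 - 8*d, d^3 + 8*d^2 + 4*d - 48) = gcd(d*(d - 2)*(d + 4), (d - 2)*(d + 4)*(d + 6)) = d^2 + 2*d - 8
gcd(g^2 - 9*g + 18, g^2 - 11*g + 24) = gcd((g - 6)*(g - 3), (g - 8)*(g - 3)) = g - 3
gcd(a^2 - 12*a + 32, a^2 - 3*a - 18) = 1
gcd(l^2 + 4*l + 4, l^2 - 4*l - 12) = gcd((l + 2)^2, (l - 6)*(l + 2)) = l + 2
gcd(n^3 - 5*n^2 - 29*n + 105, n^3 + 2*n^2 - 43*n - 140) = n^2 - 2*n - 35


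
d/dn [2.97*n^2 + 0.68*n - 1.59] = 5.94*n + 0.68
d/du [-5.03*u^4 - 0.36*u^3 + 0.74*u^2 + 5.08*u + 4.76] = -20.12*u^3 - 1.08*u^2 + 1.48*u + 5.08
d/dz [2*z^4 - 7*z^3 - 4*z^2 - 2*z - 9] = 8*z^3 - 21*z^2 - 8*z - 2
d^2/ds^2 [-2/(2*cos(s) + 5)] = 4*(-5*cos(s) + cos(2*s) - 3)/(2*cos(s) + 5)^3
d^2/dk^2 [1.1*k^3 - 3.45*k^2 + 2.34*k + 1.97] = 6.6*k - 6.9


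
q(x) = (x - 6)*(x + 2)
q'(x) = 2*x - 4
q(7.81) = 17.76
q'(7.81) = 11.62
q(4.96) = -7.24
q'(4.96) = 5.92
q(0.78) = -14.51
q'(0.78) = -2.44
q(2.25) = -15.94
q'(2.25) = 0.50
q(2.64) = -15.59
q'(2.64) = 1.28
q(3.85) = -12.58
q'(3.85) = 3.70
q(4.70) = -8.71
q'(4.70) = 5.40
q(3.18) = -14.61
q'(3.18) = 2.36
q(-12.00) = 180.00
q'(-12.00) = -28.00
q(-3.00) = 9.00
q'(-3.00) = -10.00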